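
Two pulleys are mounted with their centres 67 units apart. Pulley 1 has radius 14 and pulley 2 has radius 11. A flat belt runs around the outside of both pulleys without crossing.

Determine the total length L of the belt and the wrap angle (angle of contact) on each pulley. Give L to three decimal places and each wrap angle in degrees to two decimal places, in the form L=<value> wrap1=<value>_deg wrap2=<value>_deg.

open belt: β = asin((r2−r1)/C) = asin(-3/67) = -2.5663°
wrap1 = π − 2β = 185.1327°
wrap2 = π + 2β = 174.8673°
tangent length = C·cosβ = 66.9328
L = r1·wrap1 + r2·wrap2 + 2·C·cosβ = 14·3.2312 + 11·3.0520 + 2·66.9328 = 212.6742

L=212.674 wrap1=185.13_deg wrap2=174.87_deg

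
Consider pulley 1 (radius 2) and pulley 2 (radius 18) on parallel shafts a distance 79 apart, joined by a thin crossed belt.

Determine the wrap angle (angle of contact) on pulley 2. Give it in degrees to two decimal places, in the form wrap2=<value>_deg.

wrap2=209.33_deg

crossed belt: β = asin((r1+r2)/C) = asin(20/79) = 14.6649°
wrap1 = wrap2 = π + 2β = 209.3297°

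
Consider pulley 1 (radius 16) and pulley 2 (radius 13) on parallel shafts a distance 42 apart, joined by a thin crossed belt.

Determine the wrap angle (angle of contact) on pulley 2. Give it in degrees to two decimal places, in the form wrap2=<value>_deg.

wrap2=267.34_deg

crossed belt: β = asin((r1+r2)/C) = asin(29/42) = 43.6678°
wrap1 = wrap2 = π + 2β = 267.3356°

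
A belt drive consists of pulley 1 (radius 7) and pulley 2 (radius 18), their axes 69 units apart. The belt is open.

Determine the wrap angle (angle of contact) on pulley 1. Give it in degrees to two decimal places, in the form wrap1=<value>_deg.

open belt: β = asin((r2−r1)/C) = asin(11/69) = 9.1732°
wrap1 = π − 2β = 161.6535°
wrap2 = π + 2β = 198.3465°

wrap1=161.65_deg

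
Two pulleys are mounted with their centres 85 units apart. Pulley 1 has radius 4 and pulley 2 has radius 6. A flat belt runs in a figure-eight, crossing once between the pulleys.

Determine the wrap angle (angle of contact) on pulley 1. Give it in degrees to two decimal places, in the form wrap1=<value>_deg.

crossed belt: β = asin((r1+r2)/C) = asin(10/85) = 6.7563°
wrap1 = wrap2 = π + 2β = 193.5127°

wrap1=193.51_deg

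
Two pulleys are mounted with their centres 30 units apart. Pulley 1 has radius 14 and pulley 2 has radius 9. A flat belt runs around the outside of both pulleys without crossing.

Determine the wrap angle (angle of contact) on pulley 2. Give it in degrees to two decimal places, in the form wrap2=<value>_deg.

open belt: β = asin((r2−r1)/C) = asin(-5/30) = -9.5941°
wrap1 = π − 2β = 199.1881°
wrap2 = π + 2β = 160.8119°

wrap2=160.81_deg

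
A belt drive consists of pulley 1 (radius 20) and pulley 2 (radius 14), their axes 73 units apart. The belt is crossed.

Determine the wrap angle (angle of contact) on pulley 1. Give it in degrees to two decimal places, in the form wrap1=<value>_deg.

wrap1=235.52_deg

crossed belt: β = asin((r1+r2)/C) = asin(34/73) = 27.7590°
wrap1 = wrap2 = π + 2β = 235.5180°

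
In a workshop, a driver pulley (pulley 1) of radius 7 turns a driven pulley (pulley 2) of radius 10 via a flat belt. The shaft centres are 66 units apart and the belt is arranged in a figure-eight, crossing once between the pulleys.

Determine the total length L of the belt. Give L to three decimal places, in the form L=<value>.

L=189.811

crossed belt: β = asin((r1+r2)/C) = asin(17/66) = 14.9263°
wrap1 = wrap2 = π + 2β = 209.8525°
tangent length = C·cosβ = 63.7730
L = (r1+r2)·wrap + 2·C·cosβ = 17·3.6626 + 2·63.7730 = 189.8106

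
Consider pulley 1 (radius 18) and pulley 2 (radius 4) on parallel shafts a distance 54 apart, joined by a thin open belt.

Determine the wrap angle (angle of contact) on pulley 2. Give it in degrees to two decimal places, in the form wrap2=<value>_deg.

open belt: β = asin((r2−r1)/C) = asin(-14/54) = -15.0261°
wrap1 = π − 2β = 210.0522°
wrap2 = π + 2β = 149.9478°

wrap2=149.95_deg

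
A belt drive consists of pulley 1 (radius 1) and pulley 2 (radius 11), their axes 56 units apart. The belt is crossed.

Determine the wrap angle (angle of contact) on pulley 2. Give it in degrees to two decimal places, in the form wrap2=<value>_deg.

wrap2=204.75_deg

crossed belt: β = asin((r1+r2)/C) = asin(12/56) = 12.3736°
wrap1 = wrap2 = π + 2β = 204.7473°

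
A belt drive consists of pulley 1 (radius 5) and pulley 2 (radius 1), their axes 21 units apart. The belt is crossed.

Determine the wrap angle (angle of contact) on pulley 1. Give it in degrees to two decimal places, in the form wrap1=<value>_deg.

crossed belt: β = asin((r1+r2)/C) = asin(6/21) = 16.6015°
wrap1 = wrap2 = π + 2β = 213.2031°

wrap1=213.20_deg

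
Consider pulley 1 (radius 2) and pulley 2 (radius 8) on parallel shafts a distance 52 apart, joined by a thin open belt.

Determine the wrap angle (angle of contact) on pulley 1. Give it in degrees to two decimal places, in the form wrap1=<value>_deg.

wrap1=166.75_deg

open belt: β = asin((r2−r1)/C) = asin(6/52) = 6.6258°
wrap1 = π − 2β = 166.7484°
wrap2 = π + 2β = 193.2516°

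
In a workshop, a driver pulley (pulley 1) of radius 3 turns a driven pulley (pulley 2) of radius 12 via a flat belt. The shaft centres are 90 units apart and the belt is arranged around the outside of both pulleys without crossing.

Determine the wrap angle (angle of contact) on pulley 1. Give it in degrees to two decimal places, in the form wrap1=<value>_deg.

open belt: β = asin((r2−r1)/C) = asin(9/90) = 5.7392°
wrap1 = π − 2β = 168.5217°
wrap2 = π + 2β = 191.4783°

wrap1=168.52_deg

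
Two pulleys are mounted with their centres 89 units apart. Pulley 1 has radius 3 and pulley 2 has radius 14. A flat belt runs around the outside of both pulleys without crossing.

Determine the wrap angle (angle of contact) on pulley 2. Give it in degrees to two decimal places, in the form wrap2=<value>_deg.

wrap2=194.20_deg

open belt: β = asin((r2−r1)/C) = asin(11/89) = 7.0997°
wrap1 = π − 2β = 165.8007°
wrap2 = π + 2β = 194.1993°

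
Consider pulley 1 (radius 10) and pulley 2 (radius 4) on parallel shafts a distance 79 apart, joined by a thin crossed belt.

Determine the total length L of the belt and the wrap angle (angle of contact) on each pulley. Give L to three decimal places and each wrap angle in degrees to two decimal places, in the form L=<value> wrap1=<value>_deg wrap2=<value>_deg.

L=204.470 wrap1=200.42_deg wrap2=200.42_deg

crossed belt: β = asin((r1+r2)/C) = asin(14/79) = 10.2076°
wrap1 = wrap2 = π + 2β = 200.4152°
tangent length = C·cosβ = 77.7496
L = (r1+r2)·wrap + 2·C·cosβ = 14·3.4979 + 2·77.7496 = 204.4699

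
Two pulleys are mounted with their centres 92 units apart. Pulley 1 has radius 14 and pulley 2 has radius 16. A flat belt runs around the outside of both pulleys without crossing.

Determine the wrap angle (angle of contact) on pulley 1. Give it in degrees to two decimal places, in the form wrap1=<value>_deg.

open belt: β = asin((r2−r1)/C) = asin(2/92) = 1.2457°
wrap1 = π − 2β = 177.5087°
wrap2 = π + 2β = 182.4913°

wrap1=177.51_deg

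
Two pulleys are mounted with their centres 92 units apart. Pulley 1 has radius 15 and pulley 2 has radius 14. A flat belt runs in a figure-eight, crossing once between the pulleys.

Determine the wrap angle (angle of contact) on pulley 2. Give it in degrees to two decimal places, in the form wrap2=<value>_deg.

crossed belt: β = asin((r1+r2)/C) = asin(29/92) = 18.3739°
wrap1 = wrap2 = π + 2β = 216.7479°

wrap2=216.75_deg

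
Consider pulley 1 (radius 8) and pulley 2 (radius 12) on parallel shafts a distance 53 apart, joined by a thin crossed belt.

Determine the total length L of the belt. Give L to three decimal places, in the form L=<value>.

crossed belt: β = asin((r1+r2)/C) = asin(20/53) = 22.1702°
wrap1 = wrap2 = π + 2β = 224.3403°
tangent length = C·cosβ = 49.0816
L = (r1+r2)·wrap + 2·C·cosβ = 20·3.9155 + 2·49.0816 = 176.4727

L=176.473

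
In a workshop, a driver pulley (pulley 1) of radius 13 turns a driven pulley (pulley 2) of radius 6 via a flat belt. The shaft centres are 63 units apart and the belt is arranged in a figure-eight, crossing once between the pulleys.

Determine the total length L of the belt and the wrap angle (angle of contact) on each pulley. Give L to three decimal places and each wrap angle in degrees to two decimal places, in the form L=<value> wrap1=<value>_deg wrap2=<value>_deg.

L=191.465 wrap1=215.11_deg wrap2=215.11_deg

crossed belt: β = asin((r1+r2)/C) = asin(19/63) = 17.5530°
wrap1 = wrap2 = π + 2β = 215.1059°
tangent length = C·cosβ = 60.0666
L = (r1+r2)·wrap + 2·C·cosβ = 19·3.7543 + 2·60.0666 = 191.4651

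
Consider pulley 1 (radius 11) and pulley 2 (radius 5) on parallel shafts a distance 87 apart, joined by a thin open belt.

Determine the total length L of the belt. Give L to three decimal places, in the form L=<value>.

L=224.679

open belt: β = asin((r2−r1)/C) = asin(-6/87) = -3.9546°
wrap1 = π − 2β = 187.9091°
wrap2 = π + 2β = 172.0909°
tangent length = C·cosβ = 86.7929
L = r1·wrap1 + r2·wrap2 + 2·C·cosβ = 11·3.2796 + 5·3.0036 + 2·86.7929 = 224.6794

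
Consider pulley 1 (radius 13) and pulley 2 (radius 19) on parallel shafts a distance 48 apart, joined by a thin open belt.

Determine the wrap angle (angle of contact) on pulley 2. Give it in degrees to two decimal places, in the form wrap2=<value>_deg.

wrap2=194.36_deg

open belt: β = asin((r2−r1)/C) = asin(6/48) = 7.1808°
wrap1 = π − 2β = 165.6385°
wrap2 = π + 2β = 194.3615°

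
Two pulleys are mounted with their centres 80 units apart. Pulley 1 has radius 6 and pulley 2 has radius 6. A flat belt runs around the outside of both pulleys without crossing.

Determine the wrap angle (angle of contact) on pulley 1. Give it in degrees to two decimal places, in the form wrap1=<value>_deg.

open belt: β = asin((r2−r1)/C) = asin(0/80) = 0.0000°
wrap1 = π − 2β = 180.0000°
wrap2 = π + 2β = 180.0000°

wrap1=180.00_deg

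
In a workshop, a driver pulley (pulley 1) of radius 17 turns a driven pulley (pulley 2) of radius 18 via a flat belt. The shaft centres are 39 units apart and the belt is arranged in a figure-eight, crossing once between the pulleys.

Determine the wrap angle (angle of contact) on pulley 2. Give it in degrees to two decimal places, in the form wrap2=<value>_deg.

crossed belt: β = asin((r1+r2)/C) = asin(35/39) = 63.8230°
wrap1 = wrap2 = π + 2β = 307.6461°

wrap2=307.65_deg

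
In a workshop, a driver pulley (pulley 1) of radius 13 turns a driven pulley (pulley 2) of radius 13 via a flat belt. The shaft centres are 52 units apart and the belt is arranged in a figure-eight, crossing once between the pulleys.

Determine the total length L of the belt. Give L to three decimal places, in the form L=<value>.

crossed belt: β = asin((r1+r2)/C) = asin(26/52) = 30.0000°
wrap1 = wrap2 = π + 2β = 240.0000°
tangent length = C·cosβ = 45.0333
L = (r1+r2)·wrap + 2·C·cosβ = 26·4.1888 + 2·45.0333 = 198.9752

L=198.975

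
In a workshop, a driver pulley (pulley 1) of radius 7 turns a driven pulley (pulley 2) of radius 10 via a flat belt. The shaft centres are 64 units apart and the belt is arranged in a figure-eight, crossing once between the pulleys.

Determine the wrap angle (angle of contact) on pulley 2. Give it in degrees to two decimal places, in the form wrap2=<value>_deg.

wrap2=210.81_deg

crossed belt: β = asin((r1+r2)/C) = asin(17/64) = 15.4041°
wrap1 = wrap2 = π + 2β = 210.8082°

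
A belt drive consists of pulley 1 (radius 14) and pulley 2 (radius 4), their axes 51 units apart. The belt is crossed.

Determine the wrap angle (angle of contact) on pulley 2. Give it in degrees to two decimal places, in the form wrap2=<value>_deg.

crossed belt: β = asin((r1+r2)/C) = asin(18/51) = 20.6673°
wrap1 = wrap2 = π + 2β = 221.3346°

wrap2=221.33_deg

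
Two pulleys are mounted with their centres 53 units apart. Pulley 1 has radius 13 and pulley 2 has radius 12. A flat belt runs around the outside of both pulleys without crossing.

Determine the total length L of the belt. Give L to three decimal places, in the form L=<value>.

open belt: β = asin((r2−r1)/C) = asin(-1/53) = -1.0811°
wrap1 = π − 2β = 182.1622°
wrap2 = π + 2β = 177.8378°
tangent length = C·cosβ = 52.9906
L = r1·wrap1 + r2·wrap2 + 2·C·cosβ = 13·3.1793 + 12·3.1039 + 2·52.9906 = 184.5587

L=184.559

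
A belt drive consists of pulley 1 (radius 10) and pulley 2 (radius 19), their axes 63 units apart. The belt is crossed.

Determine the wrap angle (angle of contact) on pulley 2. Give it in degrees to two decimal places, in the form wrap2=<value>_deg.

crossed belt: β = asin((r1+r2)/C) = asin(29/63) = 27.4076°
wrap1 = wrap2 = π + 2β = 234.8152°

wrap2=234.82_deg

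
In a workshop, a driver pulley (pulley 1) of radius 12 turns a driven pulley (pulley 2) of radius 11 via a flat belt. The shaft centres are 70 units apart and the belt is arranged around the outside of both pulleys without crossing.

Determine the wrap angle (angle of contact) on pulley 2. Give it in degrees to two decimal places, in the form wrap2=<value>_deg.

open belt: β = asin((r2−r1)/C) = asin(-1/70) = -0.8185°
wrap1 = π − 2β = 181.6371°
wrap2 = π + 2β = 178.3629°

wrap2=178.36_deg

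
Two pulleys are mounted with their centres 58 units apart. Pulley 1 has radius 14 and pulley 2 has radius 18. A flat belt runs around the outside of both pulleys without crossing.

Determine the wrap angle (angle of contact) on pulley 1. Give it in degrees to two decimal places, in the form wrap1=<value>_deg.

wrap1=172.09_deg

open belt: β = asin((r2−r1)/C) = asin(4/58) = 3.9546°
wrap1 = π − 2β = 172.0909°
wrap2 = π + 2β = 187.9091°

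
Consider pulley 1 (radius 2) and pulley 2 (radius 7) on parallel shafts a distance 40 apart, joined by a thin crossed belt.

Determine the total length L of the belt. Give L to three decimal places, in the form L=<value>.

crossed belt: β = asin((r1+r2)/C) = asin(9/40) = 13.0029°
wrap1 = wrap2 = π + 2β = 206.0058°
tangent length = C·cosβ = 38.9744
L = (r1+r2)·wrap + 2·C·cosβ = 9·3.5955 + 2·38.9744 = 110.3080

L=110.308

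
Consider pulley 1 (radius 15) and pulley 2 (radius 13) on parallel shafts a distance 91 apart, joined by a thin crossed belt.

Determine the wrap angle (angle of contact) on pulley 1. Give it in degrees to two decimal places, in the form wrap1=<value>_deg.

crossed belt: β = asin((r1+r2)/C) = asin(28/91) = 17.9202°
wrap1 = wrap2 = π + 2β = 215.8404°

wrap1=215.84_deg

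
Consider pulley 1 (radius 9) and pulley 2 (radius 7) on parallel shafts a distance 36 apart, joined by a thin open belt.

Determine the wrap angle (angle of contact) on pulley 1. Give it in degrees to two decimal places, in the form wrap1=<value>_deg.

wrap1=186.37_deg

open belt: β = asin((r2−r1)/C) = asin(-2/36) = -3.1847°
wrap1 = π − 2β = 186.3695°
wrap2 = π + 2β = 173.6305°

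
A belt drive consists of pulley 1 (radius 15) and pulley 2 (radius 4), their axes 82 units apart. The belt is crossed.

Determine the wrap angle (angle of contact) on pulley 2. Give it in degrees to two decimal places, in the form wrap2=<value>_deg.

wrap2=206.80_deg

crossed belt: β = asin((r1+r2)/C) = asin(19/82) = 13.3976°
wrap1 = wrap2 = π + 2β = 206.7952°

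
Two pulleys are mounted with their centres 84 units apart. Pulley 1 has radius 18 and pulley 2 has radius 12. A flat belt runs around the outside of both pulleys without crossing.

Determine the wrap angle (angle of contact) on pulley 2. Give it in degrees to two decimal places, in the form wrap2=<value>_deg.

wrap2=171.81_deg

open belt: β = asin((r2−r1)/C) = asin(-6/84) = -4.0960°
wrap1 = π − 2β = 188.1921°
wrap2 = π + 2β = 171.8079°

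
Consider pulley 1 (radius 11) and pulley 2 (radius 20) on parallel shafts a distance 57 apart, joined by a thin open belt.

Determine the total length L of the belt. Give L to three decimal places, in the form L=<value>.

open belt: β = asin((r2−r1)/C) = asin(9/57) = 9.0847°
wrap1 = π − 2β = 161.8306°
wrap2 = π + 2β = 198.1694°
tangent length = C·cosβ = 56.2850
L = r1·wrap1 + r2·wrap2 + 2·C·cosβ = 11·2.8245 + 20·3.4587 + 2·56.2850 = 212.8134

L=212.813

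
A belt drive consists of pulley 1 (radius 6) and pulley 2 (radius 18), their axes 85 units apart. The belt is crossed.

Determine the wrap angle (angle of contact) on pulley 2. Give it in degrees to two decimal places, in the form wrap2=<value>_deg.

wrap2=212.80_deg

crossed belt: β = asin((r1+r2)/C) = asin(24/85) = 16.4007°
wrap1 = wrap2 = π + 2β = 212.8014°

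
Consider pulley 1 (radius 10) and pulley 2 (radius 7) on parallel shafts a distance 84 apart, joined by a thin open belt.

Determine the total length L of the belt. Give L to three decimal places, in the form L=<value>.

L=221.514

open belt: β = asin((r2−r1)/C) = asin(-3/84) = -2.0467°
wrap1 = π − 2β = 184.0934°
wrap2 = π + 2β = 175.9066°
tangent length = C·cosβ = 83.9464
L = r1·wrap1 + r2·wrap2 + 2·C·cosβ = 10·3.2130 + 7·3.0701 + 2·83.9464 = 221.5142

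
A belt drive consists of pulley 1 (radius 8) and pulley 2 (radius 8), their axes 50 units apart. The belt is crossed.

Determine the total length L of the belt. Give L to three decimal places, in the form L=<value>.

crossed belt: β = asin((r1+r2)/C) = asin(16/50) = 18.6629°
wrap1 = wrap2 = π + 2β = 217.3258°
tangent length = C·cosβ = 47.3709
L = (r1+r2)·wrap + 2·C·cosβ = 16·3.7931 + 2·47.3709 = 155.4306

L=155.431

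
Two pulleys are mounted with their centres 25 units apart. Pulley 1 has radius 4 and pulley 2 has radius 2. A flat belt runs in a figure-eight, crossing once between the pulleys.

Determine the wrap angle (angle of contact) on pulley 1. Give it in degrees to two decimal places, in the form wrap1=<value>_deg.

crossed belt: β = asin((r1+r2)/C) = asin(6/25) = 13.8865°
wrap1 = wrap2 = π + 2β = 207.7731°

wrap1=207.77_deg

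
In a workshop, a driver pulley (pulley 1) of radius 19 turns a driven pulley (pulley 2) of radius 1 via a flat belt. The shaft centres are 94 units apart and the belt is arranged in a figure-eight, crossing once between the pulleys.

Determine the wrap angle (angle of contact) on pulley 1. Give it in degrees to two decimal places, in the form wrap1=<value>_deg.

wrap1=204.57_deg

crossed belt: β = asin((r1+r2)/C) = asin(20/94) = 12.2845°
wrap1 = wrap2 = π + 2β = 204.5690°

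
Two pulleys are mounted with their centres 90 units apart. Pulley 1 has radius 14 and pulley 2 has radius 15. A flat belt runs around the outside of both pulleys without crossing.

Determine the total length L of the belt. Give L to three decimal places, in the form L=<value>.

L=271.117

open belt: β = asin((r2−r1)/C) = asin(1/90) = 0.6366°
wrap1 = π − 2β = 178.7267°
wrap2 = π + 2β = 181.2733°
tangent length = C·cosβ = 89.9944
L = r1·wrap1 + r2·wrap2 + 2·C·cosβ = 14·3.1194 + 15·3.1638 + 2·89.9944 = 271.1173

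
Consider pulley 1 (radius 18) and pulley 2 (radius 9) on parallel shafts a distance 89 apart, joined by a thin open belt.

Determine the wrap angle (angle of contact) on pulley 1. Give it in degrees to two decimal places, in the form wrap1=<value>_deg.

wrap1=191.61_deg

open belt: β = asin((r2−r1)/C) = asin(-9/89) = -5.8039°
wrap1 = π − 2β = 191.6078°
wrap2 = π + 2β = 168.3922°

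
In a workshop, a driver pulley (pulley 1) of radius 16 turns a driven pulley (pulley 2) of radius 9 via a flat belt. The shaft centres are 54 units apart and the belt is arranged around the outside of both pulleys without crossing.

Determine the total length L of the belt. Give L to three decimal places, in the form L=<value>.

L=187.449

open belt: β = asin((r2−r1)/C) = asin(-7/54) = -7.4482°
wrap1 = π − 2β = 194.8964°
wrap2 = π + 2β = 165.1036°
tangent length = C·cosβ = 53.5444
L = r1·wrap1 + r2·wrap2 + 2·C·cosβ = 16·3.4016 + 9·2.8816 + 2·53.5444 = 187.4485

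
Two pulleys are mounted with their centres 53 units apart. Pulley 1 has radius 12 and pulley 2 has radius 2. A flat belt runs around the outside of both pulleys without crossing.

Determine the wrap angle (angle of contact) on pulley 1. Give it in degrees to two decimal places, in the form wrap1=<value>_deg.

wrap1=201.75_deg

open belt: β = asin((r2−r1)/C) = asin(-10/53) = -10.8757°
wrap1 = π − 2β = 201.7514°
wrap2 = π + 2β = 158.2486°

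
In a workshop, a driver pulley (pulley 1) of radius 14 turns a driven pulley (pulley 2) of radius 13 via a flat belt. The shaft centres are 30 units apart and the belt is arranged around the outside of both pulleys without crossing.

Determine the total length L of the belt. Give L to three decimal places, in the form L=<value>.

L=144.856

open belt: β = asin((r2−r1)/C) = asin(-1/30) = -1.9102°
wrap1 = π − 2β = 183.8204°
wrap2 = π + 2β = 176.1796°
tangent length = C·cosβ = 29.9833
L = r1·wrap1 + r2·wrap2 + 2·C·cosβ = 14·3.2083 + 13·3.0749 + 2·29.9833 = 144.8563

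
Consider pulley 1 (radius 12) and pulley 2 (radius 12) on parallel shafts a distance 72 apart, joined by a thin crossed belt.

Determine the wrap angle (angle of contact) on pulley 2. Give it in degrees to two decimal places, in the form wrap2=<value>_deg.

wrap2=218.94_deg

crossed belt: β = asin((r1+r2)/C) = asin(24/72) = 19.4712°
wrap1 = wrap2 = π + 2β = 218.9424°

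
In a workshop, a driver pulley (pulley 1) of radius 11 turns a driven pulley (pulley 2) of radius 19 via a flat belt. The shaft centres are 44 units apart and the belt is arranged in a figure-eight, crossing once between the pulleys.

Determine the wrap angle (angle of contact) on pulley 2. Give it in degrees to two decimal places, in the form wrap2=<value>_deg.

wrap2=265.97_deg

crossed belt: β = asin((r1+r2)/C) = asin(30/44) = 42.9859°
wrap1 = wrap2 = π + 2β = 265.9718°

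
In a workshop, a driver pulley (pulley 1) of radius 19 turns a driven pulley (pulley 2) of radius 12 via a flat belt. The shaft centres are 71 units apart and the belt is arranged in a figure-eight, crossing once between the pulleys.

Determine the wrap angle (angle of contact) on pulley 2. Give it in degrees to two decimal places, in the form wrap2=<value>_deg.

crossed belt: β = asin((r1+r2)/C) = asin(31/71) = 25.8884°
wrap1 = wrap2 = π + 2β = 231.7768°

wrap2=231.78_deg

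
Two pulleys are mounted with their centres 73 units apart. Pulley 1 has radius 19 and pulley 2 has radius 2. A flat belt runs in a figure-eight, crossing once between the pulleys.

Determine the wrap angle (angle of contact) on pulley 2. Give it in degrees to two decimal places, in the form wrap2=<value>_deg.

wrap2=213.44_deg

crossed belt: β = asin((r1+r2)/C) = asin(21/73) = 16.7186°
wrap1 = wrap2 = π + 2β = 213.4372°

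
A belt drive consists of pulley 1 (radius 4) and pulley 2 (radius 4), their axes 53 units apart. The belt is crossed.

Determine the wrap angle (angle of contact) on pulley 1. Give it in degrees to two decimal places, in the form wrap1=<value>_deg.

wrap1=197.36_deg

crossed belt: β = asin((r1+r2)/C) = asin(8/53) = 8.6816°
wrap1 = wrap2 = π + 2β = 197.3632°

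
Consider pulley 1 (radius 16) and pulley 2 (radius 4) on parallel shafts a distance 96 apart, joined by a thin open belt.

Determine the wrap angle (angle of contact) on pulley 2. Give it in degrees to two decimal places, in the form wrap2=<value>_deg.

open belt: β = asin((r2−r1)/C) = asin(-12/96) = -7.1808°
wrap1 = π − 2β = 194.3615°
wrap2 = π + 2β = 165.6385°

wrap2=165.64_deg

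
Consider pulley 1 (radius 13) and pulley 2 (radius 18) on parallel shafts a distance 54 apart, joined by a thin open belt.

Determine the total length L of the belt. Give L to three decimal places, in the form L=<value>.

open belt: β = asin((r2−r1)/C) = asin(5/54) = 5.3128°
wrap1 = π − 2β = 169.3745°
wrap2 = π + 2β = 190.6255°
tangent length = C·cosβ = 53.7680
L = r1·wrap1 + r2·wrap2 + 2·C·cosβ = 13·2.9561 + 18·3.3270 + 2·53.7680 = 205.8527

L=205.853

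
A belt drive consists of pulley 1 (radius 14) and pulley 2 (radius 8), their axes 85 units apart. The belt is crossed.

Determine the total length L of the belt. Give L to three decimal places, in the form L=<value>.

L=244.842

crossed belt: β = asin((r1+r2)/C) = asin(22/85) = 15.0003°
wrap1 = wrap2 = π + 2β = 210.0005°
tangent length = C·cosβ = 82.1036
L = (r1+r2)·wrap + 2·C·cosβ = 22·3.6652 + 2·82.1036 = 244.8416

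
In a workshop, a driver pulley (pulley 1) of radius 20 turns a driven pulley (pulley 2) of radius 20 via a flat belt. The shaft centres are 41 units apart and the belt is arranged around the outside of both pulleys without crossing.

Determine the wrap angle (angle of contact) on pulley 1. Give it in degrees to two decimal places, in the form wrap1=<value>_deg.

open belt: β = asin((r2−r1)/C) = asin(0/41) = 0.0000°
wrap1 = π − 2β = 180.0000°
wrap2 = π + 2β = 180.0000°

wrap1=180.00_deg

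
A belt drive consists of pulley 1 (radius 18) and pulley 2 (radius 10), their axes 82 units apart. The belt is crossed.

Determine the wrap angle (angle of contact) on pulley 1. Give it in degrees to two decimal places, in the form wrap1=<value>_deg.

wrap1=219.93_deg

crossed belt: β = asin((r1+r2)/C) = asin(28/82) = 19.9661°
wrap1 = wrap2 = π + 2β = 219.9321°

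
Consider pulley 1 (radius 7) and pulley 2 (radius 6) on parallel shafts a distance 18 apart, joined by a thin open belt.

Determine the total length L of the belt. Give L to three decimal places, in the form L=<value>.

open belt: β = asin((r2−r1)/C) = asin(-1/18) = -3.1847°
wrap1 = π − 2β = 186.3695°
wrap2 = π + 2β = 173.6305°
tangent length = C·cosβ = 17.9722
L = r1·wrap1 + r2·wrap2 + 2·C·cosβ = 7·3.2528 + 6·3.0304 + 2·17.9722 = 76.8963

L=76.896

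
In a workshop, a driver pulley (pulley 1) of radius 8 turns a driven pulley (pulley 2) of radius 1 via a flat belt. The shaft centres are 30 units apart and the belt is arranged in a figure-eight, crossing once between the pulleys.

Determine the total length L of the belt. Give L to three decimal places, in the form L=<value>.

crossed belt: β = asin((r1+r2)/C) = asin(9/30) = 17.4576°
wrap1 = wrap2 = π + 2β = 214.9152°
tangent length = C·cosβ = 28.6182
L = (r1+r2)·wrap + 2·C·cosβ = 9·3.7510 + 2·28.6182 = 90.9952

L=90.995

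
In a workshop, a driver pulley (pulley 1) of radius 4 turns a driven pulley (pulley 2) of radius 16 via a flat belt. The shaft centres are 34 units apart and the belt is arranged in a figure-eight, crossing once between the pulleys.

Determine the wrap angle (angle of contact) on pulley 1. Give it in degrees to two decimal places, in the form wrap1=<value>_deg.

crossed belt: β = asin((r1+r2)/C) = asin(20/34) = 36.0319°
wrap1 = wrap2 = π + 2β = 252.0638°

wrap1=252.06_deg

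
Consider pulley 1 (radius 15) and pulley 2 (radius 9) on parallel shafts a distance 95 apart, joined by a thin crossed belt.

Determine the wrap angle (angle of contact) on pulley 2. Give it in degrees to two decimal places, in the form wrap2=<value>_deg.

crossed belt: β = asin((r1+r2)/C) = asin(24/95) = 14.6333°
wrap1 = wrap2 = π + 2β = 209.2666°

wrap2=209.27_deg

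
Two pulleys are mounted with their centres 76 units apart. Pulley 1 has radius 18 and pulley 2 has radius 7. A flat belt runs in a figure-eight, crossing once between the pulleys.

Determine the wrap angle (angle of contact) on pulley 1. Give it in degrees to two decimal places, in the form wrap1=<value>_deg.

crossed belt: β = asin((r1+r2)/C) = asin(25/76) = 19.2049°
wrap1 = wrap2 = π + 2β = 218.4098°

wrap1=218.41_deg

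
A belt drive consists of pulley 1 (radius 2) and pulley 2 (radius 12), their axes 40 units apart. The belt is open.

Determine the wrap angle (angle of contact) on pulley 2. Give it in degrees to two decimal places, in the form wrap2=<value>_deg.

open belt: β = asin((r2−r1)/C) = asin(10/40) = 14.4775°
wrap1 = π − 2β = 151.0450°
wrap2 = π + 2β = 208.9550°

wrap2=208.96_deg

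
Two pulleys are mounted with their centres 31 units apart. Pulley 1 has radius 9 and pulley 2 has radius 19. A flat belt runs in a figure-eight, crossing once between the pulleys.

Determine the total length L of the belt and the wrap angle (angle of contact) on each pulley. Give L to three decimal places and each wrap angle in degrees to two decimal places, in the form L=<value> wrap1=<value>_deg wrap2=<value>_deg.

crossed belt: β = asin((r1+r2)/C) = asin(28/31) = 64.5854°
wrap1 = wrap2 = π + 2β = 309.1708°
tangent length = C·cosβ = 13.3041
L = (r1+r2)·wrap + 2·C·cosβ = 28·5.3960 + 2·13.3041 = 177.6976

L=177.698 wrap1=309.17_deg wrap2=309.17_deg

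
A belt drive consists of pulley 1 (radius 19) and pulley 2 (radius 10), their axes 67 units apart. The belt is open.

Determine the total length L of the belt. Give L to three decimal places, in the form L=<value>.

open belt: β = asin((r2−r1)/C) = asin(-9/67) = -7.7198°
wrap1 = π − 2β = 195.4396°
wrap2 = π + 2β = 164.5604°
tangent length = C·cosβ = 66.3928
L = r1·wrap1 + r2·wrap2 + 2·C·cosβ = 19·3.4111 + 10·2.8721 + 2·66.3928 = 226.3170

L=226.317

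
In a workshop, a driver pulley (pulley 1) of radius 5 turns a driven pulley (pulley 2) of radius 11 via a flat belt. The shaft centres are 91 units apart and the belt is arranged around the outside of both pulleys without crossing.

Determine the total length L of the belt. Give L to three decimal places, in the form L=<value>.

L=232.661

open belt: β = asin((r2−r1)/C) = asin(6/91) = 3.7805°
wrap1 = π − 2β = 172.4390°
wrap2 = π + 2β = 187.5610°
tangent length = C·cosβ = 90.8020
L = r1·wrap1 + r2·wrap2 + 2·C·cosβ = 5·3.0096 + 11·3.2736 + 2·90.8020 = 232.6612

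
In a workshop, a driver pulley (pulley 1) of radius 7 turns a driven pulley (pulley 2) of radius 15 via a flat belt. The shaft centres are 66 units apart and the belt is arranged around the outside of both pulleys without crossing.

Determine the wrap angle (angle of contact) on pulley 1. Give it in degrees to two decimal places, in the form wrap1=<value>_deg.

open belt: β = asin((r2−r1)/C) = asin(8/66) = 6.9621°
wrap1 = π − 2β = 166.0759°
wrap2 = π + 2β = 193.9241°

wrap1=166.08_deg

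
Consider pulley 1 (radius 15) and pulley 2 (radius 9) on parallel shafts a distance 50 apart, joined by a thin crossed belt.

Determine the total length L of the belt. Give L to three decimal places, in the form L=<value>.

crossed belt: β = asin((r1+r2)/C) = asin(24/50) = 28.6854°
wrap1 = wrap2 = π + 2β = 237.3708°
tangent length = C·cosβ = 43.8634
L = (r1+r2)·wrap + 2·C·cosβ = 24·4.1429 + 2·43.8634 = 187.1565

L=187.156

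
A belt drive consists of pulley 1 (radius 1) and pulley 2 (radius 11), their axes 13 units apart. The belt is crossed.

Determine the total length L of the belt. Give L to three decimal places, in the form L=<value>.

crossed belt: β = asin((r1+r2)/C) = asin(12/13) = 67.3801°
wrap1 = wrap2 = π + 2β = 314.7603°
tangent length = C·cosβ = 5.0000
L = (r1+r2)·wrap + 2·C·cosβ = 12·5.4936 + 2·5.0000 = 75.9232

L=75.923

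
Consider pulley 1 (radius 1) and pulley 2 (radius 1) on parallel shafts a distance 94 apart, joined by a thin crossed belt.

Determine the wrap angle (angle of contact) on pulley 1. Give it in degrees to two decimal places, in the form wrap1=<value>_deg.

crossed belt: β = asin((r1+r2)/C) = asin(2/94) = 1.2192°
wrap1 = wrap2 = π + 2β = 182.4383°

wrap1=182.44_deg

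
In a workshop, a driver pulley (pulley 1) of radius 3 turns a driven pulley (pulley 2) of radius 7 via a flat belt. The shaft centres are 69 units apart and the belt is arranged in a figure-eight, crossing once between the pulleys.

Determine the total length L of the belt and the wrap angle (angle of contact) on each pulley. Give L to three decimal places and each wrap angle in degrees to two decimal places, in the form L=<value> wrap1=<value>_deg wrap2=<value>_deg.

crossed belt: β = asin((r1+r2)/C) = asin(10/69) = 8.3331°
wrap1 = wrap2 = π + 2β = 196.6662°
tangent length = C·cosβ = 68.2715
L = (r1+r2)·wrap + 2·C·cosβ = 10·3.4325 + 2·68.2715 = 170.8678

L=170.868 wrap1=196.67_deg wrap2=196.67_deg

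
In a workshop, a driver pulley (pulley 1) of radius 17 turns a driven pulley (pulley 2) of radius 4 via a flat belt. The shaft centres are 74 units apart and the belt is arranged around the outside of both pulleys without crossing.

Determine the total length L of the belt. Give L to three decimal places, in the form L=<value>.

L=216.263

open belt: β = asin((r2−r1)/C) = asin(-13/74) = -10.1180°
wrap1 = π − 2β = 200.2360°
wrap2 = π + 2β = 159.7640°
tangent length = C·cosβ = 72.8492
L = r1·wrap1 + r2·wrap2 + 2·C·cosβ = 17·3.4948 + 4·2.7884 + 2·72.8492 = 216.2632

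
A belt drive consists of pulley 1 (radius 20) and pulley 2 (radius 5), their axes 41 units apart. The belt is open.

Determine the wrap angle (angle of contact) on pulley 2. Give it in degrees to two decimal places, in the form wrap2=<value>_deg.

open belt: β = asin((r2−r1)/C) = asin(-15/41) = -21.4601°
wrap1 = π − 2β = 222.9203°
wrap2 = π + 2β = 137.0797°

wrap2=137.08_deg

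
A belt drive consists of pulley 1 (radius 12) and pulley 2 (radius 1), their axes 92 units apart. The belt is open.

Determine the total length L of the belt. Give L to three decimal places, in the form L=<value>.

L=226.157

open belt: β = asin((r2−r1)/C) = asin(-11/92) = -6.8670°
wrap1 = π − 2β = 193.7340°
wrap2 = π + 2β = 166.2660°
tangent length = C·cosβ = 91.3400
L = r1·wrap1 + r2·wrap2 + 2·C·cosβ = 12·3.3813 + 1·2.9019 + 2·91.3400 = 226.1575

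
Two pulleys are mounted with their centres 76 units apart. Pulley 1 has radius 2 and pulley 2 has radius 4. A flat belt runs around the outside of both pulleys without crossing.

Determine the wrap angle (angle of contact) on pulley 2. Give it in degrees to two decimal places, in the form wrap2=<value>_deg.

open belt: β = asin((r2−r1)/C) = asin(2/76) = 1.5080°
wrap1 = π − 2β = 176.9841°
wrap2 = π + 2β = 183.0159°

wrap2=183.02_deg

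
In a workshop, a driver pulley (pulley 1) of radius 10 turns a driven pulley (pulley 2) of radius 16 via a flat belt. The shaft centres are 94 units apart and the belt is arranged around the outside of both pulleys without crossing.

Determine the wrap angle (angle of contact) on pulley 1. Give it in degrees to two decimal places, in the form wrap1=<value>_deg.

wrap1=172.68_deg

open belt: β = asin((r2−r1)/C) = asin(6/94) = 3.6597°
wrap1 = π − 2β = 172.6807°
wrap2 = π + 2β = 187.3193°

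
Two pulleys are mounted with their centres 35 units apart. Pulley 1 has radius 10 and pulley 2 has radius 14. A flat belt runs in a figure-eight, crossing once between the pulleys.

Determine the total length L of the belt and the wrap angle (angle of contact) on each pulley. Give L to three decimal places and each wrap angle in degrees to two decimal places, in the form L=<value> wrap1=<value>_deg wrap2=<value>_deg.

L=162.617 wrap1=266.58_deg wrap2=266.58_deg

crossed belt: β = asin((r1+r2)/C) = asin(24/35) = 43.2918°
wrap1 = wrap2 = π + 2β = 266.5836°
tangent length = C·cosβ = 25.4755
L = (r1+r2)·wrap + 2·C·cosβ = 24·4.6528 + 2·25.4755 = 162.6172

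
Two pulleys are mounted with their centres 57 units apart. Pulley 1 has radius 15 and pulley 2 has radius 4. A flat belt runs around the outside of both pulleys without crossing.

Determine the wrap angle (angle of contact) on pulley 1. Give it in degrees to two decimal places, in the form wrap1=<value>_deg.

open belt: β = asin((r2−r1)/C) = asin(-11/57) = -11.1269°
wrap1 = π − 2β = 202.2538°
wrap2 = π + 2β = 157.7462°

wrap1=202.25_deg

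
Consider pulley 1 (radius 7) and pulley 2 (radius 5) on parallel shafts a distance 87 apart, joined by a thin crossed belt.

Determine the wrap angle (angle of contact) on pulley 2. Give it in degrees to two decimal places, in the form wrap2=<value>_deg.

wrap2=195.86_deg

crossed belt: β = asin((r1+r2)/C) = asin(12/87) = 7.9281°
wrap1 = wrap2 = π + 2β = 195.8563°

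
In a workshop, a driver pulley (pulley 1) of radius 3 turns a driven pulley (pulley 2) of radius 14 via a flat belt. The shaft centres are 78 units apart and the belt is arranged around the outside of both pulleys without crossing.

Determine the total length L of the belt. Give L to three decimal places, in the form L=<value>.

open belt: β = asin((r2−r1)/C) = asin(11/78) = 8.1072°
wrap1 = π − 2β = 163.7856°
wrap2 = π + 2β = 196.2144°
tangent length = C·cosβ = 77.2205
L = r1·wrap1 + r2·wrap2 + 2·C·cosβ = 3·2.8586 + 14·3.4246 + 2·77.2205 = 210.9609

L=210.961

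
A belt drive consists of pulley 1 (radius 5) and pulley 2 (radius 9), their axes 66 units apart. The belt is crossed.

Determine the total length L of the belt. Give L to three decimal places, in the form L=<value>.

L=178.963

crossed belt: β = asin((r1+r2)/C) = asin(14/66) = 12.2467°
wrap1 = wrap2 = π + 2β = 204.4934°
tangent length = C·cosβ = 64.4981
L = (r1+r2)·wrap + 2·C·cosβ = 14·3.5691 + 2·64.4981 = 178.9633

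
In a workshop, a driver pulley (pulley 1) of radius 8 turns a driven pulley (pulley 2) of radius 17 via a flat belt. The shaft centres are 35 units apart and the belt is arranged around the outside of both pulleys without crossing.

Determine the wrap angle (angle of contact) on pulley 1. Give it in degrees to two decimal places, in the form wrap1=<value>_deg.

open belt: β = asin((r2−r1)/C) = asin(9/35) = 14.9006°
wrap1 = π − 2β = 150.1988°
wrap2 = π + 2β = 209.8012°

wrap1=150.20_deg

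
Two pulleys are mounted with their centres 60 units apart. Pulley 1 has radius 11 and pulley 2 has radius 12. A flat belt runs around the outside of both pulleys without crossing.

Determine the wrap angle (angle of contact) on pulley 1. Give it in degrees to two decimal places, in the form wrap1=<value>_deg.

open belt: β = asin((r2−r1)/C) = asin(1/60) = 0.9550°
wrap1 = π − 2β = 178.0901°
wrap2 = π + 2β = 181.9099°

wrap1=178.09_deg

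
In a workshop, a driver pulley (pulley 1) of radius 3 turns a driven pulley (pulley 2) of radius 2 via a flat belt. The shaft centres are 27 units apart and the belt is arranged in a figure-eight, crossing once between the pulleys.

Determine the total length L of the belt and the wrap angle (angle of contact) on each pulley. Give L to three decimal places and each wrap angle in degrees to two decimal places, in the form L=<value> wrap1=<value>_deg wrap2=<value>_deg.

L=70.637 wrap1=201.34_deg wrap2=201.34_deg

crossed belt: β = asin((r1+r2)/C) = asin(5/27) = 10.6719°
wrap1 = wrap2 = π + 2β = 201.3439°
tangent length = C·cosβ = 26.5330
L = (r1+r2)·wrap + 2·C·cosβ = 5·3.5141 + 2·26.5330 = 70.6366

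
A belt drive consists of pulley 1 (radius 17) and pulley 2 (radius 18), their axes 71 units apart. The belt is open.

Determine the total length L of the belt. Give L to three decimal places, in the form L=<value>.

open belt: β = asin((r2−r1)/C) = asin(1/71) = 0.8070°
wrap1 = π − 2β = 178.3860°
wrap2 = π + 2β = 181.6140°
tangent length = C·cosβ = 70.9930
L = r1·wrap1 + r2·wrap2 + 2·C·cosβ = 17·3.1134 + 18·3.1698 + 2·70.9930 = 251.9698

L=251.970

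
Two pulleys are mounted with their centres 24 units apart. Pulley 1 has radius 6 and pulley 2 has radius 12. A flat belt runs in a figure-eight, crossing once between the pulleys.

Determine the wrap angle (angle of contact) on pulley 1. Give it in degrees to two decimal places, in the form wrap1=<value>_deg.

crossed belt: β = asin((r1+r2)/C) = asin(18/24) = 48.5904°
wrap1 = wrap2 = π + 2β = 277.1808°

wrap1=277.18_deg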